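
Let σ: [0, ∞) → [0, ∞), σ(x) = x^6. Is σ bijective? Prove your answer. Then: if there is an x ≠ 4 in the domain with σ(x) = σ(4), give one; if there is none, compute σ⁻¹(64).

2

On [0, ∞), x ↦ x^6 is strictly increasing (injective) and for any y ∈ [0, ∞) the 6th root y^{1/6} lies in [0, ∞) (surjective). So σ is bijective.
Since x ↦ x^6 is strictly increasing on [0, ∞), it is injective there, so no x ≠ 4 in the domain has σ(x) = σ(4). We therefore compute σ⁻¹(64) = 64^{1/6} = 2 (indeed 2^6 = 64).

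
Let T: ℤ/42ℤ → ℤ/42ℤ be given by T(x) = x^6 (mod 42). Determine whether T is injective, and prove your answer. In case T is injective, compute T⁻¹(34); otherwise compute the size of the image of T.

T(2): Repeated squaring mod 42: 2^1 ≡ 2, 2^2 ≡ 2² = 4, 2^4 ≡ 4² = 16. Since 6 = 4 + 2, 2^6 ≡ 16·4: 16·4 = 64 ≡ 22. So 2^6 ≡ 22 (mod 42).
T(4): Repeated squaring mod 42: 4^1 ≡ 4, 4^2 ≡ 4² = 16, 4^4 ≡ 16² = 256 ≡ 4. Since 6 = 4 + 2, 4^6 ≡ 4·16: 4·16 = 64 ≡ 22. So 4^6 ≡ 22 (mod 42).
So T(2) = T(4) = 22 while 2 ≠ 4, thus T is not injective.
Since T is not injective, we determine |image(T)|. Computing x^6 mod 42 for each x (by repeated squaring, reducing mod 42 at every step), the values T(0), T(1), …, T(41) are: 0, 1, 22, 15, 22, 1, 36, 7, 22, 15, 22, 1, 36, 1, 28, 15, 22, 1, 36, 1, 22, 21, 22, 1, 36, 1, 22, 15, 28, 1, 36, 1, 22, 15, 22, 7, 36, 1, 22, 15, 22, 1.
The distinct values are {0, 1, 7, 15, 21, 22, 28, 36}; there are 8 of them.

8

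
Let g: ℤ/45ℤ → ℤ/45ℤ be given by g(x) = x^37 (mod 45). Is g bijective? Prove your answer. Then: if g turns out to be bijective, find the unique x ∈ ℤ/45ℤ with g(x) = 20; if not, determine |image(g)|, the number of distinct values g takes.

35

g(0) = 0^37 = 0.
g(15): Repeated squaring mod 45: 15^1 ≡ 15, 15^2 ≡ 15² = 225 ≡ 0, 15^4 ≡ 0² = 0, 15^8 ≡ 0² = 0, 15^16 ≡ 0² = 0, 15^32 ≡ 0² = 0. Since 37 = 32 + 4 + 1, 15^37 ≡ 0·0·15: 0·0 = 0, then 0·15 = 0. So 15^37 ≡ 0 (mod 45).
So g(0) = g(15) = 0 while 0 ≠ 15, so g is not injective, hence not bijective.
Since g is not bijective, we determine |image(g)|. Computing x^37 mod 45 for each x (by repeated squaring, reducing mod 45 at every step), the values g(0), g(1), …, g(44) are: 0, 1, 2, 18, 4, 5, 36, 7, 8, 9, 10, 11, 27, 13, 14, 0, 16, 17, 18, 19, 20, 36, 22, 23, 9, 25, 26, 27, 28, 29, 0, 31, 32, 18, 34, 35, 36, 37, 38, 9, 40, 41, 27, 43, 44.
The distinct values are {0, 1, 2, 4, 5, 7, 8, 9, 10, 11, 13, 14, 16, 17, 18, 19, 20, 22, 23, 25, 26, 27, 28, 29, 31, 32, 34, 35, 36, 37, 38, 40, 41, 43, 44}; there are 35 of them.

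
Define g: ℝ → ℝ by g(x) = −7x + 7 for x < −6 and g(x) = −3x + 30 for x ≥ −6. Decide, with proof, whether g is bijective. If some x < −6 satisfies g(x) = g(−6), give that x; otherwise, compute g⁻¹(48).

-6

Both pieces are strictly decreasing (slopes −7 and −3), so each is injective on its own interval.
The left piece maps (−∞, −6) onto (49, ∞); the right piece maps [−6, ∞) onto (−∞, 48].
The images leave a gap (49 has no preimage), so g is not surjective, hence not bijective.
Because the two images are disjoint, no x < −6 has g(x) = g(−6), so we compute g⁻¹(48): 48 lies in (−∞, 48], so solve −3x + 30 = 48: x = (48 − 30)/(−3) = −6.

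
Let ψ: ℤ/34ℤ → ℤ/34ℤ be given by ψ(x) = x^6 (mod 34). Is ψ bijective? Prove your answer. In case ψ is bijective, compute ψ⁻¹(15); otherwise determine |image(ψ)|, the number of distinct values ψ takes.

ψ(16): Repeated squaring mod 34: 16^1 ≡ 16, 16^2 ≡ 16² = 256 ≡ 18, 16^4 ≡ 18² = 324 ≡ 18. Since 6 = 4 + 2, 16^6 ≡ 18·18: 18·18 = 324 ≡ 18. So 16^6 ≡ 18 (mod 34).
ψ(18): Repeated squaring mod 34: 18^1 ≡ 18, 18^2 ≡ 18² = 324 ≡ 18, 18^4 ≡ 18² = 324 ≡ 18. Since 6 = 4 + 2, 18^6 ≡ 18·18: 18·18 = 324 ≡ 18. So 18^6 ≡ 18 (mod 34).
So ψ(16) = ψ(18) = 18 while 16 ≠ 18, so ψ is not injective, hence not bijective.
Since ψ is not bijective, we determine |image(ψ)|. Computing x^6 mod 34 for each x (by repeated squaring, reducing mod 34 at every step), the values ψ(0), ψ(1), …, ψ(33) are: 0, 1, 30, 15, 16, 19, 8, 9, 4, 21, 26, 25, 2, 33, 32, 13, 18, 17, 18, 13, 32, 33, 2, 25, 26, 21, 4, 9, 8, 19, 16, 15, 30, 1.
The distinct values are {0, 1, 2, 4, 8, 9, 13, 15, 16, 17, 18, 19, 21, 25, 26, 30, 32, 33}; there are 18 of them.

18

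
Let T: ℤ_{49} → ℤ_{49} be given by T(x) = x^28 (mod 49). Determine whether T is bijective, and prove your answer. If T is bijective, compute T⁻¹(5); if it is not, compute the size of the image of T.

4

T(3): Repeated squaring mod 49: 3^1 ≡ 3, 3^2 ≡ 3² = 9, 3^4 ≡ 9² = 81 ≡ 32, 3^8 ≡ 32² = 1024 ≡ 44, 3^16 ≡ 44² = 1936 ≡ 25. Since 28 = 16 + 8 + 4, 3^28 ≡ 25·44·32: 25·44 = 1100 ≡ 22, then 22·32 = 704 ≡ 18. So 3^28 ≡ 18 (mod 49).
T(4): Repeated squaring mod 49: 4^1 ≡ 4, 4^2 ≡ 4² = 16, 4^4 ≡ 16² = 256 ≡ 11, 4^8 ≡ 11² = 121 ≡ 23, 4^16 ≡ 23² = 529 ≡ 39. Since 28 = 16 + 8 + 4, 4^28 ≡ 39·23·11: 39·23 = 897 ≡ 15, then 15·11 = 165 ≡ 18. So 4^28 ≡ 18 (mod 49).
So T(3) = T(4) = 18 while 3 ≠ 4, therefore T is not injective, hence not bijective.
Since T is not bijective, we determine |image(T)|. Computing x^28 mod 49 for each x (by repeated squaring, reducing mod 49 at every step), the values T(0), T(1), …, T(48) are: 0, 1, 30, 18, 18, 30, 1, 0, 1, 30, 18, 18, 30, 1, 0, 1, 30, 18, 18, 30, 1, 0, 1, 30, 18, 18, 30, 1, 0, 1, 30, 18, 18, 30, 1, 0, 1, 30, 18, 18, 30, 1, 0, 1, 30, 18, 18, 30, 1.
The distinct values are {0, 1, 18, 30}; there are 4 of them.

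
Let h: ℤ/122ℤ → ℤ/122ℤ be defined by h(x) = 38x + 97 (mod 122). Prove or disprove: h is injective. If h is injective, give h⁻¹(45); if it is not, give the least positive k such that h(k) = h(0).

We have gcd(38, 122) = 2 > 1. Taking x_1 = 0 and x_2 = 61: h(0) = 97 and h(61) = 38·61 + 97 = 2415 ≡ 97 (mod 122).
So h(0) = h(61) while 0 ≠ 61, thus h is not injective.
Since h is not injective, we find the least positive k with h(k) = h(0): this means 38k ≡ 0 (mod 122), i.e. 122 ∣ 38k. Since gcd(38, 122) = 2, dividing through by 2 this holds exactly when 61 ∣ 19k, and as gcd(19, 61) = 1, exactly when 61 ∣ k.
The smallest positive such k is 61.

61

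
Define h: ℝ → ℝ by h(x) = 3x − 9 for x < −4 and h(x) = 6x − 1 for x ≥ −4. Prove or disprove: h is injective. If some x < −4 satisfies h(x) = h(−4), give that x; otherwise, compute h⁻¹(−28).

-16/3

Both pieces are strictly increasing (slopes 3 and 6), so each is injective on its own interval.
The left piece maps (−∞, −4) onto (−∞, −21); the right piece maps [−4, ∞) onto [−25, ∞).
These images overlap. In particular h(−4) = −25 (right piece), and solving 3x − 9 = −25 on the left piece gives x = −16/3 < −4.
So h(−16/3) = h(−4) with −16/3 ≠ −4, and h is not injective. This x = −16/3 is the requested value below −4.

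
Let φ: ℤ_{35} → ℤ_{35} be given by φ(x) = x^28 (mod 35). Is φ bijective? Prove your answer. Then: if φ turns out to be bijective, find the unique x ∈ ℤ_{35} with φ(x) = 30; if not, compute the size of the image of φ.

φ(3): Repeated squaring mod 35: 3^1 ≡ 3, 3^2 ≡ 3² = 9, 3^4 ≡ 9² = 81 ≡ 11, 3^8 ≡ 11² = 121 ≡ 16, 3^16 ≡ 16² = 256 ≡ 11. Since 28 = 16 + 8 + 4, 3^28 ≡ 11·16·11: 11·16 = 176 ≡ 1, then 1·11 = 11. So 3^28 ≡ 11 (mod 35).
φ(4): Repeated squaring mod 35: 4^1 ≡ 4, 4^2 ≡ 4² = 16, 4^4 ≡ 16² = 256 ≡ 11, 4^8 ≡ 11² = 121 ≡ 16, 4^16 ≡ 16² = 256 ≡ 11. Since 28 = 16 + 8 + 4, 4^28 ≡ 11·16·11: 11·16 = 176 ≡ 1, then 1·11 = 11. So 4^28 ≡ 11 (mod 35).
So φ(3) = φ(4) = 11 while 3 ≠ 4, therefore φ is not injective, hence not bijective.
Since φ is not bijective, we determine |image(φ)|. Computing x^28 mod 35 for each x (by repeated squaring, reducing mod 35 at every step), the values φ(0), φ(1), …, φ(34) are: 0, 1, 16, 11, 11, 30, 1, 21, 1, 16, 25, 11, 16, 1, 21, 15, 16, 11, 11, 16, 15, 21, 1, 16, 11, 25, 16, 1, 21, 1, 30, 11, 11, 16, 1.
The distinct values are {0, 1, 11, 15, 16, 21, 25, 30}; there are 8 of them.

8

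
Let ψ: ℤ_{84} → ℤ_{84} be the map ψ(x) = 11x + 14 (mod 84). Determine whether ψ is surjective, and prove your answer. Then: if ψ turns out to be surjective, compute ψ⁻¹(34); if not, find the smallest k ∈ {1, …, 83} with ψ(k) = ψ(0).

Since gcd(11, 84) = 1, 11 is invertible modulo 84. Euclid's algorithm: 84 = 7·11 + 7, 11 = 1·7 + 4, 7 = 1·4 + 3, 4 = 1·3 + 1; back-substituting gives 1 = 23·11 − 3·84, so 11⁻¹ ≡ 23 (mod 84).
Then y ↦ 23(y − 14) is a two-sided inverse to ψ, so every y ∈ ℤ_{84} has a preimage.
Thus ψ is surjective.
Since ψ is surjective, we find ψ⁻¹(34): we need 11x ≡ 34 − 14 ≡ 20 (mod 84). Using 11⁻¹ = 23: x ≡ 23·20 = 460 = 5·84 + 40, so x = 40.
Check: ψ(40) = 11·40 + 14 = 454 = 5·84 + 34 ≡ 34 (mod 84).

40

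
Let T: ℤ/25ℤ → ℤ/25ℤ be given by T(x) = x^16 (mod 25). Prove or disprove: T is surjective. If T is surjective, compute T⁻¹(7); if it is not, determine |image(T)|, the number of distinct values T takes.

T(3): Repeated squaring mod 25: 3^1 ≡ 3, 3^2 ≡ 3² = 9, 3^4 ≡ 9² = 81 ≡ 6, 3^8 ≡ 6² = 36 ≡ 11, 3^16 ≡ 11² = 121 ≡ 21. So 3^16 ≡ 21 (mod 25).
T(4): Repeated squaring mod 25: 4^1 ≡ 4, 4^2 ≡ 4² = 16, 4^4 ≡ 16² = 256 ≡ 6, 4^8 ≡ 6² = 36 ≡ 11, 4^16 ≡ 11² = 121 ≡ 21. So 4^16 ≡ 21 (mod 25).
So T(3) = T(4) = 21 while 3 ≠ 4, hence T is not injective.
A non-injective map from the 25-element set ℤ/25ℤ to itself takes at most 24 distinct values, so it cannot be surjective. Thus T is not surjective.
Since T is not surjective, we determine |image(T)|. Computing x^16 mod 25 for each x (by repeated squaring, reducing mod 25 at every step), the values T(0), T(1), …, T(24) are: 0, 1, 11, 21, 21, 0, 6, 1, 6, 16, 0, 11, 16, 16, 11, 0, 16, 6, 1, 6, 0, 21, 21, 11, 1.
The distinct values are {0, 1, 6, 11, 16, 21}; there are 6 of them.

6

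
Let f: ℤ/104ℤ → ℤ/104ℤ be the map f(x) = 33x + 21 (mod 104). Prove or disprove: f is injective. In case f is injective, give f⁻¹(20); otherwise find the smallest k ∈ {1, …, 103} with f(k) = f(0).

If f(x_1) = f(x_2), then 33x_1 ≡ 33x_2 (mod 104). Because gcd(33, 104) = 1, we may cancel 33 to get x_1 ≡ x_2 (mod 104).
Therefore f is injective.
We now compute 33⁻¹ mod 104 explicitly. Euclid's algorithm: 104 = 3·33 + 5, 33 = 6·5 + 3, 5 = 1·3 + 2, 3 = 1·2 + 1; back-substituting gives 1 = 41·33 − 13·104, so 33⁻¹ ≡ 41 (mod 104).
Since f is injective, we find f⁻¹(20): we need 33x ≡ 20 − 21 ≡ 103 (mod 104). Using 33⁻¹ = 41: x ≡ 41·103 = 4223 = 40·104 + 63, so x = 63.
Check: f(63) = 33·63 + 21 = 2100 = 20·104 + 20 ≡ 20 (mod 104).

63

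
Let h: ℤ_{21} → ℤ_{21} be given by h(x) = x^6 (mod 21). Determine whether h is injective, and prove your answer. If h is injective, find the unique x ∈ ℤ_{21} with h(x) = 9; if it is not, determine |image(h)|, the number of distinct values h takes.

h(1) = 1^6 = 1.
h(2): Repeated squaring mod 21: 2^1 ≡ 2, 2^2 ≡ 2² = 4, 2^4 ≡ 4² = 16. Since 6 = 4 + 2, 2^6 ≡ 16·4: 16·4 = 64 ≡ 1. So 2^6 ≡ 1 (mod 21).
So h(1) = h(2) = 1 while 1 ≠ 2, therefore h is not injective.
Since h is not injective, we determine |image(h)|. Computing x^6 mod 21 for each x (by repeated squaring, reducing mod 21 at every step), the values h(0), h(1), …, h(20) are: 0, 1, 1, 15, 1, 1, 15, 7, 1, 15, 1, 1, 15, 1, 7, 15, 1, 1, 15, 1, 1.
The distinct values are {0, 1, 7, 15}; there are 4 of them.

4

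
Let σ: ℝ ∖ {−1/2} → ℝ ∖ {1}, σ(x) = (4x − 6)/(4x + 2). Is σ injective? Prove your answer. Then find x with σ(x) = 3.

-3/2

Suppose σ(x_1) = σ(x_2). Cross-multiplying: (4x_1 − 6)(4x_2 + 2) = (4x_2 − 6)(4x_1 + 2).
Expanding both sides and cancelling the symmetric terms leaves 32·(x_1 − x_2) = 0. Since 32 ≠ 0, x_1 = x_2. So σ is injective.
Solving σ(x) = 3: cross-multiplying gives 4x − 6 = 3(4x + 2), which rearranges to −8x = 12, so x = −3/2.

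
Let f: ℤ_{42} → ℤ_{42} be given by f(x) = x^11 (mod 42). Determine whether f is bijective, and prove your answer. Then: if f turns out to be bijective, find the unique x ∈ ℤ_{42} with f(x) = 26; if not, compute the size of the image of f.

Computing x^11 mod 42 for each x (by repeated squaring, reducing mod 42 at every step), the values f(0), f(1), …, f(41) are: 0, 1, 32, 33, 16, 17, 6, 7, 8, 39, 40, 23, 24, 13, 14, 15, 4, 5, 30, 31, 20, 21, 22, 11, 12, 37, 38, 27, 28, 29, 18, 19, 2, 3, 34, 35, 36, 25, 26, 9, 10, 41.
Every element of ℤ_{42} appears exactly once in this list, so f is a bijection, and in particular bijective.
Since f is bijective, we read off the preimage of 26 from the same table: f(38) = 26, so f⁻¹(26) = 38.

38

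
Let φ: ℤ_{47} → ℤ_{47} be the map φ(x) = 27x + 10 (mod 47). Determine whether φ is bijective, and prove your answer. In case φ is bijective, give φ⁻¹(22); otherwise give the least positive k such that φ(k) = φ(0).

37

Suppose φ(u) = φ(v) in ℤ_{47}. Then 27u + 10 ≡ 27v + 10 (mod 47), thus 27(u − v) ≡ 0 (mod 47).
Since gcd(27, 47) = 1, 27 is invertible modulo 47, hence u − v ≡ 0 (mod 47), i.e. u = v.
We now compute 27⁻¹ mod 47 explicitly. Euclid's algorithm: 47 = 1·27 + 20, 27 = 1·20 + 7, 20 = 2·7 + 6, 7 = 1·6 + 1; back-substituting gives 1 = 7·27 − 4·47, so 27⁻¹ ≡ 7 (mod 47).
Then y ↦ 7(y − 10) is a two-sided inverse to φ, so every y ∈ ℤ_{47} has a preimage.
So φ is bijective.
Since φ is bijective, we find φ⁻¹(22): we need 27x ≡ 22 − 10 ≡ 12 (mod 47). Using 27⁻¹ = 7: x ≡ 7·12 = 84 = 1·47 + 37, so x = 37.
Check: φ(37) = 27·37 + 10 = 1009 = 21·47 + 22 ≡ 22 (mod 47).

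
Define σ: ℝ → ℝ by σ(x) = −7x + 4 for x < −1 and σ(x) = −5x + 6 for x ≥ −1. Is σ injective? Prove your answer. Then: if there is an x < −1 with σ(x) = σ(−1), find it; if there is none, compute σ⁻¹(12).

Both pieces are strictly decreasing (slopes −7 and −5), so each is injective on its own interval.
The left piece maps (−∞, −1) onto (11, ∞); the right piece maps [−1, ∞) onto (−∞, 11].
These images are disjoint, so no value is attained by both pieces. Hence σ is injective.
Because the two images are disjoint, no x < −1 has σ(x) = σ(−1), so we compute σ⁻¹(12): 12 lies in (11, ∞), so solve −7x + 4 = 12: x = (12 − 4)/(−7) = −8/7.

-8/7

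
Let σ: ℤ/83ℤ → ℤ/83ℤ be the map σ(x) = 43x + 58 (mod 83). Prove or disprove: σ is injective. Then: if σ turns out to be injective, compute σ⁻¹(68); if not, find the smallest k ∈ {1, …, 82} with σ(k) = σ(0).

62

Recall that injectivity means: for all s, t in the domain, σ(s) = σ(t) implies s = t.
Suppose σ(s) = σ(t) in ℤ/83ℤ. Then 43s + 58 ≡ 43t + 58 (mod 83), thus 43(s − t) ≡ 0 (mod 83).
Since gcd(43, 83) = 1, 43 is invertible modulo 83, thus s − t ≡ 0 (mod 83), i.e. s = t.
Thus σ is injective.
We now compute 43⁻¹ mod 83 explicitly. Euclid's algorithm: 83 = 1·43 + 40, 43 = 1·40 + 3, 40 = 13·3 + 1; back-substituting gives 1 = 56·43 − 29·83, so 43⁻¹ ≡ 56 (mod 83).
Since σ is injective, we compute σ⁻¹(68): solve 43x + 58 ≡ 68 (mod 83), i.e. 43x ≡ 10 (mod 83).
Multiplying by 43⁻¹ = 56 gives x ≡ 56·10 = 560 = 6·83 + 62 ≡ 62 (mod 83).
Check: σ(62) = 43·62 + 58 = 2724 = 32·83 + 68 ≡ 68 (mod 83).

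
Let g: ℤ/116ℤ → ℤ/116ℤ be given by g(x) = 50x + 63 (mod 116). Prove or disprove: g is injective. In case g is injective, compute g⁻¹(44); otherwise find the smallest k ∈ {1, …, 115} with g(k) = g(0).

We have gcd(50, 116) = 2 > 1. Taking x_1 = 0 and x_2 = 58: g(0) = 63 and g(58) = 50·58 + 63 = 2963 ≡ 63 (mod 116).
So g(0) = g(58) while 0 ≠ 58, therefore g is not injective.
Since g is not injective, we find the least positive k with g(k) = g(0): this means 50k ≡ 0 (mod 116), i.e. 116 ∣ 50k. Since gcd(50, 116) = 2, dividing through by 2 this holds exactly when 58 ∣ 25k, and as gcd(25, 58) = 1, exactly when 58 ∣ k.
The smallest positive such k is 58.

58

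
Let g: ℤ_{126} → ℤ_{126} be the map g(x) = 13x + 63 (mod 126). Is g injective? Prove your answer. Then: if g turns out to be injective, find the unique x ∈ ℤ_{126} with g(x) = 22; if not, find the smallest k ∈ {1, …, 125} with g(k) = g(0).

If g(s) = g(t), then 13s ≡ 13t (mod 126). Because gcd(13, 126) = 1, we may cancel 13 to get s ≡ t (mod 126).
Thus g is injective.
We now compute 13⁻¹ mod 126 explicitly. Euclid's algorithm: 126 = 9·13 + 9, 13 = 1·9 + 4, 9 = 2·4 + 1; back-substituting gives 1 = 97·13 − 10·126, so 13⁻¹ ≡ 97 (mod 126).
Since g is injective, we find g⁻¹(22): we need 13x ≡ 22 − 63 ≡ 85 (mod 126). Using 13⁻¹ = 97: x ≡ 97·85 = 8245 = 65·126 + 55, so x = 55.
Check: g(55) = 13·55 + 63 = 778 = 6·126 + 22 ≡ 22 (mod 126).

55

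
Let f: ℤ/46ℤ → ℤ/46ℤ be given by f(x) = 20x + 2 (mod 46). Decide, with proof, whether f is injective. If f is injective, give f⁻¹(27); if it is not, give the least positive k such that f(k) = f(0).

23

We have gcd(20, 46) = 2 > 1. Taking x_1 = 0 and x_2 = 23: f(0) = 2 and f(23) = 20·23 + 2 = 462 ≡ 2 (mod 46).
So f(0) = f(23) while 0 ≠ 23, hence f is not injective.
Since f is not injective, we find the least positive k with f(k) = f(0): this means 20k ≡ 0 (mod 46), i.e. 46 ∣ 20k. Since gcd(20, 46) = 2, dividing through by 2 this holds exactly when 23 ∣ 10k, and as gcd(10, 23) = 1, exactly when 23 ∣ k.
The smallest positive such k is 23.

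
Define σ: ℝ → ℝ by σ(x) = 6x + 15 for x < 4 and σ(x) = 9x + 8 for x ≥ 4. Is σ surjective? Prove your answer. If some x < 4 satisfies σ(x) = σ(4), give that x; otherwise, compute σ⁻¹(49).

41/9

Both pieces are strictly increasing (slopes 6 and 9), so each is injective on its own interval.
The left piece maps (−∞, 4) onto (−∞, 39); the right piece maps [4, ∞) onto [44, ∞).
The union (−∞, 39) ∪ [44, ∞) omits the interval between 39 and 44; in particular 39 has no preimage. So σ is not surjective.
Because the two images are disjoint, no x < 4 has σ(x) = σ(4), so we compute σ⁻¹(49): 49 lies in [44, ∞), so solve 9x + 8 = 49: x = (49 − 8)/9 = 41/9.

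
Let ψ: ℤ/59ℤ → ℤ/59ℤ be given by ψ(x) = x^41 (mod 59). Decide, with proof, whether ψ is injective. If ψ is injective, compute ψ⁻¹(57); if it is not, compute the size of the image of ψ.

26

Since 59 is prime, the nonzero elements of ℤ/59ℤ form a cyclic group of order 58.
As gcd(41, 58) = 1, raising to the 41st power is a bijection on this group: if x_1^41 ≡ x_2^41 then (x_1x_2^{−1})^41 = 1, and the only element of order dividing gcd(41, 58) = 1 is 1, so x_1 = x_2.
With ψ(0) = 0 this makes ψ injective on all of ℤ/59ℤ, hence bijective (finite equal-size domain and codomain). In particular ψ is injective.
Since ψ is injective, we find the preimage of 57. The inverse of x ↦ x^41 on (ℤ/59ℤ)^× is x ↦ x^17, because 41·17 = 697 = 12·58 + 1 ≡ 1 (mod 58) and x^{58} = 1 for x ≠ 0 (Fermat). So ψ⁻¹(57) = 57^17 mod 59.
Repeated squaring mod 59: 57^1 ≡ 57, 57^2 ≡ 57² = 3249 ≡ 4, 57^4 ≡ 4² = 16, 57^8 ≡ 16² = 256 ≡ 20, 57^16 ≡ 20² = 400 ≡ 46. Since 17 = 16 + 1, 57^17 ≡ 46·57: 46·57 = 2622 ≡ 26. So 57^17 ≡ 26 (mod 59).
Hence ψ⁻¹(57) = 26.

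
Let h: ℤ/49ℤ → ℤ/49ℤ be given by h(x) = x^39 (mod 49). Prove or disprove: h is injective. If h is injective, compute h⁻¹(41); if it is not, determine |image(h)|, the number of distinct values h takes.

15

h(3): Repeated squaring mod 49: 3^1 ≡ 3, 3^2 ≡ 3² = 9, 3^4 ≡ 9² = 81 ≡ 32, 3^8 ≡ 32² = 1024 ≡ 44, 3^16 ≡ 44² = 1936 ≡ 25, 3^32 ≡ 25² = 625 ≡ 37. Since 39 = 32 + 4 + 2 + 1, 3^39 ≡ 37·32·9·3: 37·32 = 1184 ≡ 8, then 8·9 = 72 ≡ 23, then 23·3 = 69 ≡ 20. So 3^39 ≡ 20 (mod 49).
h(5): Repeated squaring mod 49: 5^1 ≡ 5, 5^2 ≡ 5² = 25, 5^4 ≡ 25² = 625 ≡ 37, 5^8 ≡ 37² = 1369 ≡ 46, 5^16 ≡ 46² = 2116 ≡ 9, 5^32 ≡ 9² = 81 ≡ 32. Since 39 = 32 + 4 + 2 + 1, 5^39 ≡ 32·37·25·5: 32·37 = 1184 ≡ 8, then 8·25 = 200 ≡ 4, then 4·5 = 20. So 5^39 ≡ 20 (mod 49).
So h(3) = h(5) = 20 while 3 ≠ 5, therefore h is not injective.
Since h is not injective, we determine |image(h)|. Computing x^39 mod 49 for each x (by repeated squaring, reducing mod 49 at every step), the values h(0), h(1), …, h(48) are: 0, 1, 43, 20, 36, 20, 27, 0, 29, 8, 27, 43, 34, 6, 0, 8, 22, 34, 1, 48, 34, 0, 36, 36, 41, 8, 13, 13, 0, 15, 1, 48, 15, 27, 41, 0, 43, 15, 6, 22, 41, 20, 0, 22, 29, 13, 29, 6, 48.
The distinct values are {0, 1, 6, 8, 13, 15, 20, 22, 27, 29, 34, 36, 41, 43, 48}; there are 15 of them.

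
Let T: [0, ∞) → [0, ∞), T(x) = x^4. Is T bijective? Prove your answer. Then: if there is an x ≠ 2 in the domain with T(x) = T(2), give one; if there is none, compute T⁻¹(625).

On [0, ∞), x ↦ x^4 is strictly increasing (injective) and for any y ∈ [0, ∞) the 4th root y^{1/4} lies in [0, ∞) (surjective). So T is bijective.
Since x ↦ x^4 is strictly increasing on [0, ∞), it is injective there, so no x ≠ 2 in the domain has T(x) = T(2). We therefore compute T⁻¹(625) = 625^{1/4} = 5 (indeed 5^4 = 625).

5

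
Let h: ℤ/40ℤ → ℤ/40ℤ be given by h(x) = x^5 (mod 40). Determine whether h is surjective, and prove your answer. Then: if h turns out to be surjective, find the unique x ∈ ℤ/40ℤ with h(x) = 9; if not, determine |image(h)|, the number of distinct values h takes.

h(0) = 0^5 = 0.
h(10): Repeated squaring mod 40: 10^1 ≡ 10, 10^2 ≡ 10² = 100 ≡ 20, 10^4 ≡ 20² = 400 ≡ 0. Since 5 = 4 + 1, 10^5 ≡ 0·10: 0·10 = 0. So 10^5 ≡ 0 (mod 40).
So h(0) = h(10) = 0 while 0 ≠ 10, therefore h is not injective.
A non-injective map from the 40-element set ℤ/40ℤ to itself takes at most 39 distinct values, so it cannot be surjective. Thus h is not surjective.
Since h is not surjective, we determine |image(h)|. Computing x^5 mod 40 for each x (by repeated squaring, reducing mod 40 at every step), the values h(0), h(1), …, h(39) are: 0, 1, 32, 3, 24, 5, 16, 7, 8, 9, 0, 11, 32, 13, 24, 15, 16, 17, 8, 19, 0, 21, 32, 23, 24, 25, 16, 27, 8, 29, 0, 31, 32, 33, 24, 35, 16, 37, 8, 39.
The distinct values are {0, 1, 3, 5, 7, 8, 9, 11, 13, 15, 16, 17, 19, 21, 23, 24, 25, 27, 29, 31, 32, 33, 35, 37, 39}; there are 25 of them.

25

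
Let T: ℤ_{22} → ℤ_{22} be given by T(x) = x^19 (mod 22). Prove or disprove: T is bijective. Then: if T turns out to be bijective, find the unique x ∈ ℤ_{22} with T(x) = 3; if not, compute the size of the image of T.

Computing x^19 mod 22 for each x (by repeated squaring, reducing mod 22 at every step), the values T(0), T(1), …, T(21) are: 0, 1, 6, 15, 14, 9, 2, 19, 18, 5, 10, 11, 12, 17, 4, 3, 20, 13, 8, 7, 16, 21.
Every element of ℤ_{22} appears exactly once in this list, so T is a bijection, and in particular bijective.
Since T is bijective, we read off the preimage of 3 from the same table: T(15) = 3, so T⁻¹(3) = 15.

15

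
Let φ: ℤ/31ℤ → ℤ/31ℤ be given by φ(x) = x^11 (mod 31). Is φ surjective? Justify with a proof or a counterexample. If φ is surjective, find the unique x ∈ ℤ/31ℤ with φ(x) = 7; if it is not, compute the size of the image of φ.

Since 31 is prime, the nonzero elements of ℤ/31ℤ form a cyclic group of order 30.
As gcd(11, 30) = 1, raising to the 11th power is a bijection on this group: if s^11 ≡ t^11 then (st^{−1})^11 = 1, and the only element of order dividing gcd(11, 30) = 1 is 1, so s = t.
With φ(0) = 0 this makes φ injective on all of ℤ/31ℤ, hence bijective (finite equal-size domain and codomain). In particular φ is surjective.
Since φ is surjective, we find the preimage of 7. The inverse of x ↦ x^11 on (ℤ/31ℤ)^× is x ↦ x^11, because 11·11 = 121 = 4·30 + 1 ≡ 1 (mod 30) and x^{30} = 1 for x ≠ 0 (Fermat). So φ⁻¹(7) = 7^11 mod 31.
Repeated squaring mod 31: 7^1 ≡ 7, 7^2 ≡ 7² = 49 ≡ 18, 7^4 ≡ 18² = 324 ≡ 14, 7^8 ≡ 14² = 196 ≡ 10. Since 11 = 8 + 2 + 1, 7^11 ≡ 10·18·7: 10·18 = 180 ≡ 25, then 25·7 = 175 ≡ 20. So 7^11 ≡ 20 (mod 31).
Hence φ⁻¹(7) = 20.

20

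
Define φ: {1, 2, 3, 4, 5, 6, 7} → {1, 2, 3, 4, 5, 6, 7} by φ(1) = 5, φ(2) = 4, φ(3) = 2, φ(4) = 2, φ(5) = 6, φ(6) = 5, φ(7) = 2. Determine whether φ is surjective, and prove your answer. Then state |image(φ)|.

4

No element maps to 1, so φ is not surjective.
The image of φ is {2, 4, 5, 6}, which has 4 elements.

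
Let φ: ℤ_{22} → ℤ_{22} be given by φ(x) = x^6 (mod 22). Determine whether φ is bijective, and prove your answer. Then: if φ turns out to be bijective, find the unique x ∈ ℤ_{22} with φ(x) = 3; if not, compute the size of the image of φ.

12

φ(10): Repeated squaring mod 22: 10^1 ≡ 10, 10^2 ≡ 10² = 100 ≡ 12, 10^4 ≡ 12² = 144 ≡ 12. Since 6 = 4 + 2, 10^6 ≡ 12·12: 12·12 = 144 ≡ 12. So 10^6 ≡ 12 (mod 22).
φ(12): Repeated squaring mod 22: 12^1 ≡ 12, 12^2 ≡ 12² = 144 ≡ 12, 12^4 ≡ 12² = 144 ≡ 12. Since 6 = 4 + 2, 12^6 ≡ 12·12: 12·12 = 144 ≡ 12. So 12^6 ≡ 12 (mod 22).
So φ(10) = φ(12) = 12 while 10 ≠ 12, therefore φ is not injective, hence not bijective.
Since φ is not bijective, we determine |image(φ)|. Computing x^6 mod 22 for each x (by repeated squaring, reducing mod 22 at every step), the values φ(0), φ(1), …, φ(21) are: 0, 1, 20, 3, 4, 5, 16, 15, 14, 9, 12, 11, 12, 9, 14, 15, 16, 5, 4, 3, 20, 1.
The distinct values are {0, 1, 3, 4, 5, 9, 11, 12, 14, 15, 16, 20}; there are 12 of them.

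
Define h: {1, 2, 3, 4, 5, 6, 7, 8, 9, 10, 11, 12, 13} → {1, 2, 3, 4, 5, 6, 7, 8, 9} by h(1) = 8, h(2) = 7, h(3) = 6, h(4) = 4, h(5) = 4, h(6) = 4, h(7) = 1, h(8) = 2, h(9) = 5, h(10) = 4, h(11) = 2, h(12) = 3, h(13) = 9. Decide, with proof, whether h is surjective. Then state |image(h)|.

Every element of the codomain has a preimage: 1 = h(7), 2 = h(8), 3 = h(12), 4 = h(4), 5 = h(9), 6 = h(3), 7 = h(2), 8 = h(1), 9 = h(13).
Thus h is surjective.
The image of h is {1, 2, 3, 4, 5, 6, 7, 8, 9}, which has 9 elements.

9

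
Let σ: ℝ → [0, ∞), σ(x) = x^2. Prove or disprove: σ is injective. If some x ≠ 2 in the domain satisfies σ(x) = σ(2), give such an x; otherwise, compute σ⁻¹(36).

σ(2) = 4 = (−2)^2 = σ(−2) (since 2 is even), with 2 ≠ −2. So σ is not injective.
For the follow-up, such an x exists: taking x = −2 ∈ ℝ gives σ(−2) = 4 = σ(2) with −2 ≠ 2.

-2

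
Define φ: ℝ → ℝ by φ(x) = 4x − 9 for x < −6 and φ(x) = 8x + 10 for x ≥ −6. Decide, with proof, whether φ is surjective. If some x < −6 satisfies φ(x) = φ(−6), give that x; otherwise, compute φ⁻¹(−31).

-29/4

Both pieces are strictly increasing (slopes 4 and 8), so each is injective on its own interval.
The left piece maps (−∞, −6) onto (−∞, −33); the right piece maps [−6, ∞) onto [−38, ∞).
The union (−∞, −33) ∪ [−38, ∞) covers ℝ, so φ is surjective.
For the follow-up: the images overlap, so an x < −6 with φ(x) = φ(−6) exists. φ(−6) = −38; solving 4x − 9 = −38 for x < −6 gives x = (−38 + 9)/4 = −29/4.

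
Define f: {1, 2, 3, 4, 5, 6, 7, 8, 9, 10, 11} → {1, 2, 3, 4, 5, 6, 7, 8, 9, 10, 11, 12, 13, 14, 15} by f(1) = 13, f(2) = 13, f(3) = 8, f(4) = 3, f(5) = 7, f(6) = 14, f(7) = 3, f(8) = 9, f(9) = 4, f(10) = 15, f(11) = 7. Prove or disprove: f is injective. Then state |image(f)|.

8

f(1) = 13 = f(2) with 1 ≠ 2, so f is not injective.
The image of f is {3, 4, 7, 8, 9, 13, 14, 15}, which has 8 elements.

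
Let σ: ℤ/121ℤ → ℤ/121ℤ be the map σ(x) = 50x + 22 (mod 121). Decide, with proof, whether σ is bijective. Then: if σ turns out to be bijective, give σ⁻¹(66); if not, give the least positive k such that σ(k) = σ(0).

88

By definition, σ is injective when σ(s) = σ(t) forces s = t.
Suppose σ(s) = σ(t) in ℤ/121ℤ. Then 50s + 22 ≡ 50t + 22 (mod 121), therefore 50(s − t) ≡ 0 (mod 121).
Since gcd(50, 121) = 1, 50 is invertible modulo 121, hence s − t ≡ 0 (mod 121), i.e. s = t.
We now compute 50⁻¹ mod 121 explicitly. Euclid's algorithm: 121 = 2·50 + 21, 50 = 2·21 + 8, 21 = 2·8 + 5, 8 = 1·5 + 3, 5 = 1·3 + 2, 3 = 1·2 + 1; back-substituting gives 1 = 46·50 − 19·121, so 50⁻¹ ≡ 46 (mod 121).
Then y ↦ 46(y − 22) is a two-sided inverse to σ, so every y ∈ ℤ/121ℤ has a preimage.
Therefore σ is bijective.
Since σ is bijective, we compute σ⁻¹(66): solve 50x + 22 ≡ 66 (mod 121), i.e. 50x ≡ 44 (mod 121).
Multiplying by 50⁻¹ = 46 gives x ≡ 46·44 = 2024 = 16·121 + 88 ≡ 88 (mod 121).
Check: σ(88) = 50·88 + 22 = 4422 = 36·121 + 66 ≡ 66 (mod 121).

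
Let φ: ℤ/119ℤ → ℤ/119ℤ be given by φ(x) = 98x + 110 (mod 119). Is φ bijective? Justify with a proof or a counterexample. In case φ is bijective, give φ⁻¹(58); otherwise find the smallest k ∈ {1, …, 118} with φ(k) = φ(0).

17

By definition, injectivity means: for all a, b in the domain, φ(a) = φ(b) implies a = b.
We have gcd(98, 119) = 7 > 1. Taking a = 0 and b = 17: φ(0) = 110 and φ(17) = 98·17 + 110 = 1776 ≡ 110 (mod 119).
So φ(0) = φ(17) while 0 ≠ 17, so φ is not injective, hence not bijective.
Since φ is not bijective, we find the least positive k with φ(k) = φ(0): this means 98k ≡ 0 (mod 119), i.e. 119 ∣ 98k. Since gcd(98, 119) = 7, dividing through by 7 this holds exactly when 17 ∣ 14k, and as gcd(14, 17) = 1, exactly when 17 ∣ k.
The smallest positive such k is 17.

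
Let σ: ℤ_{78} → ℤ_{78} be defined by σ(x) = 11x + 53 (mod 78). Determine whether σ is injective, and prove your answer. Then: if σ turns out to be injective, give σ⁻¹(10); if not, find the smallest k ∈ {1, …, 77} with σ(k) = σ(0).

67

Recall that injectivity means: for all a, b in the domain, σ(a) = σ(b) implies a = b.
If σ(a) = σ(b), then 11a ≡ 11b (mod 78). Because gcd(11, 78) = 1, we may cancel 11 to get a ≡ b (mod 78).
Thus σ is injective.
We now compute 11⁻¹ mod 78 explicitly. Euclid's algorithm: 78 = 7·11 + 1; back-substituting gives 1 = 71·11 − 10·78, so 11⁻¹ ≡ 71 (mod 78).
Since σ is injective, we find σ⁻¹(10): we need 11x ≡ 10 − 53 ≡ 35 (mod 78). Using 11⁻¹ = 71: x ≡ 71·35 = 2485 = 31·78 + 67, so x = 67.
Check: σ(67) = 11·67 + 53 = 790 = 10·78 + 10 ≡ 10 (mod 78).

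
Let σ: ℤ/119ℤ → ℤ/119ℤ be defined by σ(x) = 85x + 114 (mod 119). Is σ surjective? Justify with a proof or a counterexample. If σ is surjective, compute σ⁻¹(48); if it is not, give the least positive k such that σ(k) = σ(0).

Since gcd(85, 119) = 17, we have 85x ≡ 0 (mod 17) for all x, so σ(x) ≡ 12 (mod 17).
But 0 ≢ 12 (mod 17), so 0 ∈ ℤ/119ℤ has no preimage. So σ is not surjective.
Since σ is not surjective, we find the least positive k with σ(k) = σ(0): this means 85k ≡ 0 (mod 119), i.e. 119 ∣ 85k. Since gcd(85, 119) = 17, dividing through by 17 this holds exactly when 7 ∣ 5k, and as gcd(5, 7) = 1, exactly when 7 ∣ k.
The smallest positive such k is 7.

7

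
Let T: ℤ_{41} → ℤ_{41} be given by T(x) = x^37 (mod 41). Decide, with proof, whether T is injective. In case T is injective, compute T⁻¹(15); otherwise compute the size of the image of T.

6

Since 41 is prime, the nonzero elements of ℤ_{41} form a cyclic group of order 40.
As gcd(37, 40) = 1, raising to the 37th power is a bijection on this group: if x_1^37 ≡ x_2^37 then (x_1x_2^{−1})^37 = 1, and the only element of order dividing gcd(37, 40) = 1 is 1, so x_1 = x_2.
With T(0) = 0 this makes T injective on all of ℤ_{41}, hence bijective (finite equal-size domain and codomain). In particular T is injective.
Since T is injective, we find the preimage of 15. The inverse of x ↦ x^37 on (ℤ_{41})^× is x ↦ x^13, because 37·13 = 481 = 12·40 + 1 ≡ 1 (mod 40) and x^{40} = 1 for x ≠ 0 (Fermat). So T⁻¹(15) = 15^13 mod 41.
Repeated squaring mod 41: 15^1 ≡ 15, 15^2 ≡ 15² = 225 ≡ 20, 15^4 ≡ 20² = 400 ≡ 31, 15^8 ≡ 31² = 961 ≡ 18. Since 13 = 8 + 4 + 1, 15^13 ≡ 18·31·15: 18·31 = 558 ≡ 25, then 25·15 = 375 ≡ 6. So 15^13 ≡ 6 (mod 41).
Hence T⁻¹(15) = 6.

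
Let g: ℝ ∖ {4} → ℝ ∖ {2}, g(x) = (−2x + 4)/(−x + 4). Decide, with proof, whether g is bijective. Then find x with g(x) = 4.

6

Suppose g(a) = g(b). Cross-multiplying: (−2a + 4)(−b + 4) = (−2b + 4)(−a + 4).
Expanding both sides and cancelling the symmetric terms leaves −4·(a − b) = 0. Since −4 ≠ 0, a = b. So g is injective.
For any y ≠ 2, solving y(−x + 4) = −2x + 4 for x gives a well-defined x ≠ 4. So g is surjective.
Thus g is bijective.
Solving g(x) = 4: cross-multiplying gives −2x + 4 = 4(−x + 4), which rearranges to 2x = 12, so x = 6.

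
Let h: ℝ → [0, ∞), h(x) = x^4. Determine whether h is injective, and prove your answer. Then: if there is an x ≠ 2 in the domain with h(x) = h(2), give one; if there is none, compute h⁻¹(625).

h(2) = 16 = (−2)^4 = h(−2) (since 4 is even), with 2 ≠ −2. So h is not injective.
For the follow-up, such an x exists: taking x = −2 ∈ ℝ gives h(−2) = 16 = h(2) with −2 ≠ 2.

-2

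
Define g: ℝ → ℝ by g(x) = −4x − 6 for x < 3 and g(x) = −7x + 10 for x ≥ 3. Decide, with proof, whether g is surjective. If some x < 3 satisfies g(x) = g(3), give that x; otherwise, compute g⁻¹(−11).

5/4

Both pieces are strictly decreasing (slopes −4 and −7), so each is injective on its own interval.
The left piece maps (−∞, 3) onto (−18, ∞); the right piece maps [3, ∞) onto (−∞, −11].
The union (−18, ∞) ∪ (−∞, −11] covers ℝ, so g is surjective.
For the follow-up: the images overlap, so an x < 3 with g(x) = g(3) exists. g(3) = −11; solving −4x − 6 = −11 for x < 3 gives x = (−11 + 6)/(−4) = 5/4.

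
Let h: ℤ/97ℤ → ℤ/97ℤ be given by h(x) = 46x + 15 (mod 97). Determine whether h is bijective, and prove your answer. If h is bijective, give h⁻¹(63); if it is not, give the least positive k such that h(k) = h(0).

If h(a) = h(b), then 46a ≡ 46b (mod 97). Because gcd(46, 97) = 1, we may cancel 46 to get a ≡ b (mod 97).
We now compute 46⁻¹ mod 97 explicitly. Euclid's algorithm: 97 = 2·46 + 5, 46 = 9·5 + 1; back-substituting gives 1 = 19·46 − 9·97, so 46⁻¹ ≡ 19 (mod 97).
For any y ∈ ℤ/97ℤ, x = 19(y − 15) mod 97 satisfies h(x) = 46·19(y − 15) + 15 ≡ y (since 46·19 ≡ 1 mod 97). So every y has a preimage.
Therefore h is bijective.
Since h is bijective, we find h⁻¹(63): we need 46x ≡ 63 − 15 ≡ 48 (mod 97). Using 46⁻¹ = 19: x ≡ 19·48 = 912 = 9·97 + 39, so x = 39.
Check: h(39) = 46·39 + 15 = 1809 = 18·97 + 63 ≡ 63 (mod 97).

39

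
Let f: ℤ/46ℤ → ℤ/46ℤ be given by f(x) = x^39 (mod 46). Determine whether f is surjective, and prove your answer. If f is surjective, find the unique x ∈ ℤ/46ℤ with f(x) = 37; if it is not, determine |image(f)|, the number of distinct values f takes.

Computing x^39 mod 46 for each x (by repeated squaring, reducing mod 46 at every step), the values f(0), f(1), …, f(45) are: 0, 1, 18, 39, 2, 15, 12, 19, 36, 3, 40, 37, 32, 29, 20, 33, 4, 11, 8, 21, 30, 5, 22, 23, 24, 41, 16, 25, 38, 35, 42, 13, 26, 17, 14, 9, 6, 43, 10, 27, 34, 31, 44, 7, 28, 45.
Every element of ℤ/46ℤ appears exactly once in this list, so f is a bijection, and in particular surjective.
Since f is surjective, we read off the preimage of 37 from the same table: f(11) = 37, so f⁻¹(37) = 11.

11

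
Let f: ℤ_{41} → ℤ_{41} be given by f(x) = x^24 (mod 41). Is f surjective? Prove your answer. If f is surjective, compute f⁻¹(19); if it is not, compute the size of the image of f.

6

f(1) = 1^24 = 1.
f(3): Repeated squaring mod 41: 3^1 ≡ 3, 3^2 ≡ 3² = 9, 3^4 ≡ 9² = 81 ≡ 40, 3^8 ≡ 40² = 1600 ≡ 1, 3^16 ≡ 1² = 1. Since 24 = 16 + 8, 3^24 ≡ 1·1: 1·1 = 1. So 3^24 ≡ 1 (mod 41).
So f(1) = f(3) = 1 while 1 ≠ 3, therefore f is not injective.
A non-injective map from the 41-element set ℤ_{41} to itself takes at most 40 distinct values, so it cannot be surjective. So f is not surjective.
Since f is not surjective, we determine |image(f)|. Computing x^24 mod 41 for each x (by repeated squaring, reducing mod 41 at every step), the values f(0), f(1), …, f(40) are: 0, 1, 16, 1, 10, 10, 16, 18, 37, 1, 37, 37, 10, 16, 1, 10, 18, 37, 16, 18, 18, 18, 18, 16, 37, 18, 10, 1, 16, 10, 37, 37, 1, 37, 18, 16, 10, 10, 1, 16, 1.
The distinct values are {0, 1, 10, 16, 18, 37}; there are 6 of them.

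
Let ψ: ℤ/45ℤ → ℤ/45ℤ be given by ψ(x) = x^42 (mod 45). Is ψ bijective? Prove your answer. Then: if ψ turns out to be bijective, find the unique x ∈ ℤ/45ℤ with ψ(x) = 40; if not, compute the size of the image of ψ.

ψ(1) = 1^42 = 1.
ψ(4): Repeated squaring mod 45: 4^1 ≡ 4, 4^2 ≡ 4² = 16, 4^4 ≡ 16² = 256 ≡ 31, 4^8 ≡ 31² = 961 ≡ 16, 4^16 ≡ 16² = 256 ≡ 31, 4^32 ≡ 31² = 961 ≡ 16. Since 42 = 32 + 8 + 2, 4^42 ≡ 16·16·16: 16·16 = 256 ≡ 31, then 31·16 = 496 ≡ 1. So 4^42 ≡ 1 (mod 45).
So ψ(1) = ψ(4) = 1 while 1 ≠ 4, so ψ is not injective, hence not bijective.
Since ψ is not bijective, we determine |image(ψ)|. Computing x^42 mod 45 for each x (by repeated squaring, reducing mod 45 at every step), the values ψ(0), ψ(1), …, ψ(44) are: 0, 1, 19, 9, 1, 10, 36, 19, 19, 36, 10, 1, 9, 19, 1, 0, 1, 19, 9, 1, 10, 36, 19, 19, 36, 10, 1, 9, 19, 1, 0, 1, 19, 9, 1, 10, 36, 19, 19, 36, 10, 1, 9, 19, 1.
The distinct values are {0, 1, 9, 10, 19, 36}; there are 6 of them.

6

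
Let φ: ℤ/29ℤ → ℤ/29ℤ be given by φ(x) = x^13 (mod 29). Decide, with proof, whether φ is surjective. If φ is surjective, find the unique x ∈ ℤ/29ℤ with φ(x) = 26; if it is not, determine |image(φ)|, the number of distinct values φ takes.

Since 29 is prime, the nonzero elements of ℤ/29ℤ form a cyclic group of order 28.
As gcd(13, 28) = 1, raising to the 13th power is a bijection on this group: if x_1^13 ≡ x_2^13 then (x_1x_2^{−1})^13 = 1, and the only element of order dividing gcd(13, 28) = 1 is 1, so x_1 = x_2.
With φ(0) = 0 this makes φ injective on all of ℤ/29ℤ, hence bijective (finite equal-size domain and codomain). In particular φ is surjective.
Since φ is surjective, we find the preimage of 26. The inverse of x ↦ x^13 on (ℤ/29ℤ)^× is x ↦ x^13, because 13·13 = 169 = 6·28 + 1 ≡ 1 (mod 28) and x^{28} = 1 for x ≠ 0 (Fermat). So φ⁻¹(26) = 26^13 mod 29.
Repeated squaring mod 29: 26^1 ≡ 26, 26^2 ≡ 26² = 676 ≡ 9, 26^4 ≡ 9² = 81 ≡ 23, 26^8 ≡ 23² = 529 ≡ 7. Since 13 = 8 + 4 + 1, 26^13 ≡ 7·23·26: 7·23 = 161 ≡ 16, then 16·26 = 416 ≡ 10. So 26^13 ≡ 10 (mod 29).
Hence φ⁻¹(26) = 10.

10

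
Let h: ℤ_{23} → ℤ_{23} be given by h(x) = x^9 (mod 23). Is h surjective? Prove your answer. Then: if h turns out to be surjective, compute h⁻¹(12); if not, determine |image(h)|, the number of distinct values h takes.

Since 23 is prime, the nonzero elements of ℤ_{23} form a cyclic group of order 22.
As gcd(9, 22) = 1, raising to the 9th power is a bijection on this group: if x_1^9 ≡ x_2^9 then (x_1x_2^{−1})^9 = 1, and the only element of order dividing gcd(9, 22) = 1 is 1, so x_1 = x_2.
With h(0) = 0 this makes h injective on all of ℤ_{23}, hence bijective (finite equal-size domain and codomain). In particular h is surjective.
Since h is surjective, we find the preimage of 12. The inverse of x ↦ x^9 on (ℤ_{23})^× is x ↦ x^5, because 9·5 = 45 = 2·22 + 1 ≡ 1 (mod 22) and x^{22} = 1 for x ≠ 0 (Fermat). So h⁻¹(12) = 12^5 mod 23.
Repeated squaring mod 23: 12^1 ≡ 12, 12^2 ≡ 12² = 144 ≡ 6, 12^4 ≡ 6² = 36 ≡ 13. Since 5 = 4 + 1, 12^5 ≡ 13·12: 13·12 = 156 ≡ 18. So 12^5 ≡ 18 (mod 23).
Hence h⁻¹(12) = 18.

18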